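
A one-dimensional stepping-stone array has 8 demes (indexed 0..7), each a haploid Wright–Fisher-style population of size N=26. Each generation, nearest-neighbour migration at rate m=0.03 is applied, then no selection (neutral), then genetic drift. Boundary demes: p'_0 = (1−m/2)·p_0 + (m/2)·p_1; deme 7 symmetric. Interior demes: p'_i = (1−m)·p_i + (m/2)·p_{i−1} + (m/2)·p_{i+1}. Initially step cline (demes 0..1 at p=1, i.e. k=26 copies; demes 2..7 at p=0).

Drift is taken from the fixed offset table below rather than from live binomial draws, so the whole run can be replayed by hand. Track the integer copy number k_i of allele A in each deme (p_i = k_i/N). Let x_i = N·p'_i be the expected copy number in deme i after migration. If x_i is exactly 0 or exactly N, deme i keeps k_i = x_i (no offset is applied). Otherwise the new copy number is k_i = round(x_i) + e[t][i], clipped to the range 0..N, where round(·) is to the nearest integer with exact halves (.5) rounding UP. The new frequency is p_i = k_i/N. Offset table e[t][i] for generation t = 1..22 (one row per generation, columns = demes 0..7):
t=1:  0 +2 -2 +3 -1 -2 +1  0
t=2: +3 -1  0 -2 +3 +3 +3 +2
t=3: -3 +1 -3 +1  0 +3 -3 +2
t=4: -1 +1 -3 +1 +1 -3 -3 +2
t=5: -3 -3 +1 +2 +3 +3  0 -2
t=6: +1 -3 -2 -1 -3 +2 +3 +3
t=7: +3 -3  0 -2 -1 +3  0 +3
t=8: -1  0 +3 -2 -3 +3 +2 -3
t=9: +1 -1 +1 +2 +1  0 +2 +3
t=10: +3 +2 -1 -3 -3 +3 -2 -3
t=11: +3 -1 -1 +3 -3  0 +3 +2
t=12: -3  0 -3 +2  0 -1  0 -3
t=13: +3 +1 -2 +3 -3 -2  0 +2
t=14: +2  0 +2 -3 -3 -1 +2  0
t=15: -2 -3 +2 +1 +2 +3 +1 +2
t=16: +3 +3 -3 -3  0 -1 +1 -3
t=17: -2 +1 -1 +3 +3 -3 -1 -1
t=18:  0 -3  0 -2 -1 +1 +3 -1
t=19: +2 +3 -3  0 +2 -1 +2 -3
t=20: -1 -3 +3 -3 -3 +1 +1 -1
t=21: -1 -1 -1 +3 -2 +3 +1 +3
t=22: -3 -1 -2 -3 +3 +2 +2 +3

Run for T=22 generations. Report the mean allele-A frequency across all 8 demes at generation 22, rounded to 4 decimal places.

t=0: k=[26 26 0 0 0 0 0 0]
t=1: x=[26.0000 25.6100 0.3900 0.0000 0.0000 0.0000 0.0000 0.0000] k=[26 26 0 0 0 0 0 0]
t=2: x=[26.0000 25.6100 0.3900 0.0000 0.0000 0.0000 0.0000 0.0000] k=[26 25 0 0 0 0 0 0]
t=3: x=[25.9850 24.6400 0.3750 0.0000 0.0000 0.0000 0.0000 0.0000] k=[23 26 0 0 0 0 0 0]
t=4: x=[23.0450 25.5650 0.3900 0.0000 0.0000 0.0000 0.0000 0.0000] k=[22 26 0 0 0 0 0 0]
t=5: x=[22.0600 25.5500 0.3900 0.0000 0.0000 0.0000 0.0000 0.0000] k=[19 23 1 0 0 0 0 0]
t=6: x=[19.0600 22.6100 1.3150 0.0150 0.0000 0.0000 0.0000 0.0000] k=[20 20 0 0 0 0 0 0]
t=7: x=[20.0000 19.7000 0.3000 0.0000 0.0000 0.0000 0.0000 0.0000] k=[23 17 0 0 0 0 0 0]
t=8: x=[22.9100 16.8350 0.2550 0.0000 0.0000 0.0000 0.0000 0.0000] k=[22 17 3 0 0 0 0 0]
t=9: x=[21.9250 16.8650 3.1650 0.0450 0.0000 0.0000 0.0000 0.0000] k=[23 16 4 2 0 0 0 0]
t=10: x=[22.8950 15.9250 4.1500 2.0000 0.0300 0.0000 0.0000 0.0000] k=[26 18 3 0 0 0 0 0]
t=11: x=[25.8800 17.8950 3.1800 0.0450 0.0000 0.0000 0.0000 0.0000] k=[26 17 2 3 0 0 0 0]
t=12: x=[25.8650 16.9100 2.2400 2.9400 0.0450 0.0000 0.0000 0.0000] k=[23 17 0 5 0 0 0 0]
t=13: x=[22.9100 16.8350 0.3300 4.8500 0.0750 0.0000 0.0000 0.0000] k=[26 18 0 8 0 0 0 0]
t=14: x=[25.8800 17.8500 0.3900 7.7600 0.1200 0.0000 0.0000 0.0000] k=[26 18 2 5 0 0 0 0]
t=15: x=[25.8800 17.8800 2.2850 4.8800 0.0750 0.0000 0.0000 0.0000] k=[24 15 4 6 2 0 0 0]
t=16: x=[23.8650 14.9700 4.1950 5.9100 2.0300 0.0300 0.0000 0.0000] k=[26 18 1 3 2 0 0 0]
t=17: x=[25.8800 17.8650 1.2850 2.9550 1.9850 0.0300 0.0000 0.0000] k=[24 19 0 6 5 0 0 0]
t=18: x=[23.9250 18.7900 0.3750 5.8950 4.9400 0.0750 0.0000 0.0000] k=[24 16 0 4 4 1 0 0]
t=19: x=[23.8800 15.8800 0.3000 3.9400 3.9550 1.0300 0.0150 0.0000] k=[26 19 0 4 6 0 2 0]
t=20: x=[25.8950 18.8200 0.3450 3.9700 5.8800 0.1200 1.9400 0.0300] k=[25 16 3 1 3 1 3 0]
t=21: x=[24.8650 15.9400 3.1650 1.0600 2.9400 1.0600 2.9250 0.0450] k=[24 15 2 4 1 4 4 3]
t=22: x=[23.8650 14.9400 2.2250 3.9250 1.0900 3.9550 3.9850 3.0150] k=[21 14 0 1 4 6 6 6]

0.2788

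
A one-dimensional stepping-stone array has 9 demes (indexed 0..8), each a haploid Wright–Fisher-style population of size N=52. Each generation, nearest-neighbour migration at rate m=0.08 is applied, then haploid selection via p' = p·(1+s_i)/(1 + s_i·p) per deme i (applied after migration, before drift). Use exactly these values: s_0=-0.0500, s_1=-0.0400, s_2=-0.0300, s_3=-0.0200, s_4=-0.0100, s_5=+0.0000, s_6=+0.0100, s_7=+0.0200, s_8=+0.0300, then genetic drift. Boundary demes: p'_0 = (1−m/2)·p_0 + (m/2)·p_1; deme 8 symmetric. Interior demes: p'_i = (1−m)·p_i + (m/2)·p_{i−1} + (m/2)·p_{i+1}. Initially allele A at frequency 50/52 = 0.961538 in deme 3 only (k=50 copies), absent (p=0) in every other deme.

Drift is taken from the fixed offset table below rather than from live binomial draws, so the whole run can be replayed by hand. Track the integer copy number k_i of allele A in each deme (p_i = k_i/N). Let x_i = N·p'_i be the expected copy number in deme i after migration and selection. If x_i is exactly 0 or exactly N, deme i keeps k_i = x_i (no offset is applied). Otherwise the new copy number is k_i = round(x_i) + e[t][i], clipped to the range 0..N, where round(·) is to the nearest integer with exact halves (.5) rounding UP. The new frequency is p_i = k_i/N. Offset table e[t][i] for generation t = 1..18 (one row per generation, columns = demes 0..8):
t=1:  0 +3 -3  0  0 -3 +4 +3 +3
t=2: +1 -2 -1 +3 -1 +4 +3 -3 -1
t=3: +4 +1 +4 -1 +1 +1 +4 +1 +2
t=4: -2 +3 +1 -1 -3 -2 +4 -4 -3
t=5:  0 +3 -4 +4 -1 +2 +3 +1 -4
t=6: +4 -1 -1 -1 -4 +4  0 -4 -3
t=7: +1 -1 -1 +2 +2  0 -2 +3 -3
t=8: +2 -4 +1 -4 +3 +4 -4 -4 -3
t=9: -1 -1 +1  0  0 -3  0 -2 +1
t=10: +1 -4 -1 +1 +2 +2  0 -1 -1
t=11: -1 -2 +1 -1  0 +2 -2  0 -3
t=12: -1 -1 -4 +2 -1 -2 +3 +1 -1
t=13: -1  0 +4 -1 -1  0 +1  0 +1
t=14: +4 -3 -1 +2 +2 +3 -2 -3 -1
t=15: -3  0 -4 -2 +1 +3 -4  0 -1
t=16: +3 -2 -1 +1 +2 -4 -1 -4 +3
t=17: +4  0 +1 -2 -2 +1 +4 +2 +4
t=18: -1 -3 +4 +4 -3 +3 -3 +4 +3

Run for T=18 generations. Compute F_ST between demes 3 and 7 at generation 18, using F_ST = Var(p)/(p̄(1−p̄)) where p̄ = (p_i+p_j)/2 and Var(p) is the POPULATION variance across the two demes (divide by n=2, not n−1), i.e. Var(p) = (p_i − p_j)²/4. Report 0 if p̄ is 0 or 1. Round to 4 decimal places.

0.1208

t=0: k=[0 0 0 50 0 0 0 0 0]
t=1: x=[0.0000 0.0000 1.9422 45.8919 1.9808 0.0000 0.0000 0.0000 0.0000] k=[0 0 0 46 2 0 0 0 0]
t=2: x=[0.0000 0.0000 1.7867 42.2409 3.6458 0.0800 0.0000 0.0000 0.0000] k=[0 0 1 45 3 4 0 0 0]
t=3: x=[0.0000 0.0384 2.6425 41.3904 4.6770 3.8000 0.1616 0.0000 0.0000] k=[0 1 7 40 6 5 4 0 0]
t=4: x=[0.0380 1.1531 7.8743 37.1062 7.2570 5.0000 3.9159 0.1632 0.0000] k=[0 4 9 36 4 3 8 0 0]
t=5: x=[0.1520 3.8905 9.6385 33.3993 5.1928 3.2400 7.5439 0.3264 0.0000] k=[0 7 6 37 4 5 11 1 0]
t=6: x=[0.2661 6.4459 7.0914 34.2043 5.3119 5.2000 10.4428 1.3865 0.0412] k=[4 5 6 33 1 9 10 0 0]
t=7: x=[3.8530 4.8185 6.8566 30.3853 2.5753 8.7200 9.6379 0.4079 0.0000] k=[5 4 6 32 5 9 8 3 0]
t=8: x=[4.7346 3.9678 6.7784 29.6228 6.1850 8.8000 7.9065 3.1379 0.1236] k=[7 0 8 26 9 13 4 0 0]
t=9: x=[6.4255 0.5763 8.1877 24.3383 9.7601 12.4800 4.2386 0.1632 0.0000] k=[5 0 9 24 10 9 4 0 0]
t=10: x=[4.5811 0.5378 9.0108 22.5816 10.4359 8.8400 4.0772 0.1632 0.0000] k=[6 0 8 24 12 11 4 0 0]
t=11: x=[5.5025 0.5378 8.1093 22.6215 12.3451 10.7600 4.1579 0.1632 0.0000] k=[5 0 9 22 12 13 2 0 0]
t=12: x=[4.5811 0.5378 8.9324 20.8273 12.3451 12.5200 2.3825 0.0816 0.0000] k=[4 0 5 23 11 11 5 1 0]
t=13: x=[3.6615 0.3457 5.3715 21.5446 11.3903 10.7600 5.1258 1.1419 0.0412] k=[3 0 9 21 10 11 6 1 1]
t=14: x=[2.7436 0.4610 8.8932 19.8316 10.3962 10.7600 6.0530 1.2234 1.0294] k=[7 0 8 22 12 14 4 0 0]
t=15: x=[6.4255 0.5763 8.0310 20.7874 12.3849 13.5200 4.2789 0.1632 0.0000] k=[3 1 4 19 13 17 0 0 0]
t=16: x=[2.7818 1.1531 4.3569 17.9220 13.3003 16.1600 0.6867 0.0000 0.0000] k=[6 0 3 19 15 12 0 0 0]
t=17: x=[5.5025 0.3457 3.4213 17.9617 14.9328 11.6400 0.4848 0.0000 0.0000] k=[10 0 4 16 13 13 4 0 0]
t=18: x=[9.2050 0.5378 4.2009 15.1819 13.0217 12.6400 4.2386 0.1632 0.0000] k=[8 0 8 19 10 16 1 4 0]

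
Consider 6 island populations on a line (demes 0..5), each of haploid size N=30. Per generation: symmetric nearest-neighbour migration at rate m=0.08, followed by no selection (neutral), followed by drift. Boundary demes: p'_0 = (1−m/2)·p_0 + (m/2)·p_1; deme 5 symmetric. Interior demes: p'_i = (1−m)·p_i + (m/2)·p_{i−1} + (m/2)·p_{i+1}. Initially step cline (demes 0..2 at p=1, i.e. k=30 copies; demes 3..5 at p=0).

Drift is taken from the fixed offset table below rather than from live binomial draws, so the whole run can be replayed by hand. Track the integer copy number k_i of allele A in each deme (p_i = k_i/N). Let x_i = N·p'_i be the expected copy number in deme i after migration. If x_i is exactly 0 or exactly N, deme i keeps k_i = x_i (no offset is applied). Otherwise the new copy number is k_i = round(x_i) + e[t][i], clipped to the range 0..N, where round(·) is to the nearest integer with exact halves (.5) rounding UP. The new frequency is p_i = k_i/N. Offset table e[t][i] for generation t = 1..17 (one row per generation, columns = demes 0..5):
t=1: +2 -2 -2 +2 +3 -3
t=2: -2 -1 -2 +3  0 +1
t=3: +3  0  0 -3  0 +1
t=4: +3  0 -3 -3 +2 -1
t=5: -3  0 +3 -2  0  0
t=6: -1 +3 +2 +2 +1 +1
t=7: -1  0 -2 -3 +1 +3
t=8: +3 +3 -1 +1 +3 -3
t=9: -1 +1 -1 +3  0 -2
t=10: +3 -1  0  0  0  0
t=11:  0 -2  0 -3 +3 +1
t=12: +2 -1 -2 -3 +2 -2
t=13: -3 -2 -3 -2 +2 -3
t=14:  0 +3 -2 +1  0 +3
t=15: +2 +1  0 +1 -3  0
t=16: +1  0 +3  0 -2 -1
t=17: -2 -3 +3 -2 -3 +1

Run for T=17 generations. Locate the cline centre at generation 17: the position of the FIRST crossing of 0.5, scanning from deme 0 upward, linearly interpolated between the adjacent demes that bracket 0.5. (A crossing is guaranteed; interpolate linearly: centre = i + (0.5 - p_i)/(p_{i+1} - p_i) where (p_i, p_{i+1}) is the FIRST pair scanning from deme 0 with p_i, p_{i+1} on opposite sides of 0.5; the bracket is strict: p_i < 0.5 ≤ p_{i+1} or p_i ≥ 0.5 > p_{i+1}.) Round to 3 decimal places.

t=0: k=[30 30 30 0 0 0]
t=1: x=[30.0000 30.0000 28.8000 1.2000 0.0000 0.0000] k=[30 30 27 3 0 0]
t=2: x=[30.0000 29.8800 26.1600 3.8400 0.1200 0.0000] k=[30 29 24 7 0 0]
t=3: x=[29.9600 28.8400 23.5200 7.4000 0.2800 0.0000] k=[30 29 24 4 0 0]
t=4: x=[29.9600 28.8400 23.4000 4.6400 0.1600 0.0000] k=[30 29 20 2 2 0]
t=5: x=[29.9600 28.6800 19.6400 2.7200 1.9200 0.0800] k=[27 29 23 1 2 0]
t=6: x=[27.0800 28.6800 22.3600 1.9200 1.8800 0.0800] k=[26 30 24 4 3 1]
t=7: x=[26.1600 29.6000 23.4400 4.7600 2.9600 1.0800] k=[25 30 21 2 4 4]
t=8: x=[25.2000 29.4400 20.6000 2.8400 3.9200 4.0000] k=[28 30 20 4 7 1]
t=9: x=[28.0800 29.5200 19.7600 4.7600 6.6400 1.2400] k=[27 30 19 8 7 0]
t=10: x=[27.1200 29.4400 19.0000 8.4000 6.7600 0.2800] k=[30 28 19 8 7 0]
t=11: x=[29.9200 27.7200 18.9200 8.4000 6.7600 0.2800] k=[30 26 19 5 10 1]
t=12: x=[29.8400 25.8800 18.7200 5.7600 9.4400 1.3600] k=[30 25 17 3 11 0]
t=13: x=[29.8000 24.8800 16.7600 3.8800 10.2400 0.4400] k=[27 23 14 2 12 0]
t=14: x=[26.8400 22.8000 13.8800 2.8800 11.1200 0.4800] k=[27 26 12 4 11 3]
t=15: x=[26.9600 25.4800 12.2400 4.6000 10.4000 3.3200] k=[29 26 12 6 7 3]
t=16: x=[28.8800 25.5600 12.3200 6.2800 6.8000 3.1600] k=[30 26 15 6 5 2]
t=17: x=[29.8400 25.7200 15.0800 6.3200 4.9200 2.1200] k=[28 23 18 4 2 3]

2.214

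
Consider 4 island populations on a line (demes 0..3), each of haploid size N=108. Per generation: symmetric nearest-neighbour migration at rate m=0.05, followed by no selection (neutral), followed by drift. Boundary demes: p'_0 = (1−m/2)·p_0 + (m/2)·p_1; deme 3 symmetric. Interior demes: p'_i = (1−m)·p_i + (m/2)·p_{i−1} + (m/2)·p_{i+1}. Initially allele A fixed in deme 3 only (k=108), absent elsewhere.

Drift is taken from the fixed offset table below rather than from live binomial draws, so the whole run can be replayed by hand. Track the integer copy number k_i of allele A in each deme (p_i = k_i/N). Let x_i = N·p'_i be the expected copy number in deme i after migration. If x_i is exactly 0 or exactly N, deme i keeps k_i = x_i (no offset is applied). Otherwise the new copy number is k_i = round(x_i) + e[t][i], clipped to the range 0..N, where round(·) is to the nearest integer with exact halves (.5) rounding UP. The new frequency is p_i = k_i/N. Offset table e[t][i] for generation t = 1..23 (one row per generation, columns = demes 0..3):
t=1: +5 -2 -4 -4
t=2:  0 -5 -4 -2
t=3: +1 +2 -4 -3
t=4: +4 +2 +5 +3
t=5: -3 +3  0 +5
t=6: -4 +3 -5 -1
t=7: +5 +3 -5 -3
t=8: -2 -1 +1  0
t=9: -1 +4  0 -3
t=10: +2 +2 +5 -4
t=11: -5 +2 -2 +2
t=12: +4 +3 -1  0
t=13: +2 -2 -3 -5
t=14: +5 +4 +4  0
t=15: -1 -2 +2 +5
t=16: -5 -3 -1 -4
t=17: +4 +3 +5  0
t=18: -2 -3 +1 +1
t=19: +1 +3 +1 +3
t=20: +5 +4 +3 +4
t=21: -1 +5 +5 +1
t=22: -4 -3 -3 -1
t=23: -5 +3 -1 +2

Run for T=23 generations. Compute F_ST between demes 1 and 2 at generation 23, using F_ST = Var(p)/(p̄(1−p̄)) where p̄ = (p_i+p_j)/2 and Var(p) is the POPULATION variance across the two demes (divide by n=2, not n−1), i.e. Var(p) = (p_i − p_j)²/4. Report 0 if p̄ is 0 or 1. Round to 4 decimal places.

t=0: k=[0 0 0 108]
t=1: x=[0.0000 0.0000 2.7000 105.3000] k=[0 0 0 101]
t=2: x=[0.0000 0.0000 2.5250 98.4750] k=[0 0 0 96]
t=3: x=[0.0000 0.0000 2.4000 93.6000] k=[0 0 0 91]
t=4: x=[0.0000 0.0000 2.2750 88.7250] k=[0 0 7 92]
t=5: x=[0.0000 0.1750 8.9500 89.8750] k=[0 3 9 95]
t=6: x=[0.0750 3.0750 11.0000 92.8500] k=[0 6 6 92]
t=7: x=[0.1500 5.8500 8.1500 89.8500] k=[5 9 3 87]
t=8: x=[5.1000 8.7500 5.2500 84.9000] k=[3 8 6 85]
t=9: x=[3.1250 7.8250 8.0250 83.0250] k=[2 12 8 80]
t=10: x=[2.2500 11.6500 9.9000 78.2000] k=[4 14 15 74]
t=11: x=[4.2500 13.7750 16.4500 72.5250] k=[0 16 14 75]
t=12: x=[0.4000 15.5500 15.5750 73.4750] k=[4 19 15 73]
t=13: x=[4.3750 18.5250 16.5500 71.5500] k=[6 17 14 67]
t=14: x=[6.2750 16.6500 15.4000 65.6750] k=[11 21 19 66]
t=15: x=[11.2500 20.7000 20.2250 64.8250] k=[10 19 22 70]
t=16: x=[10.2250 18.8500 23.1250 68.8000] k=[5 16 22 65]
t=17: x=[5.2750 15.8750 22.9250 63.9250] k=[9 19 28 64]
t=18: x=[9.2500 18.9750 28.6750 63.1000] k=[7 16 30 64]
t=19: x=[7.2250 16.1250 30.5000 63.1500] k=[8 19 32 66]
t=20: x=[8.2750 19.0500 32.5250 65.1500] k=[13 23 36 69]
t=21: x=[13.2500 23.0750 36.5000 68.1750] k=[12 28 42 69]
t=22: x=[12.4000 27.9500 42.3250 68.3250] k=[8 25 39 67]
t=23: x=[8.4250 24.9250 39.3500 66.3000] k=[3 28 38 68]

0.0101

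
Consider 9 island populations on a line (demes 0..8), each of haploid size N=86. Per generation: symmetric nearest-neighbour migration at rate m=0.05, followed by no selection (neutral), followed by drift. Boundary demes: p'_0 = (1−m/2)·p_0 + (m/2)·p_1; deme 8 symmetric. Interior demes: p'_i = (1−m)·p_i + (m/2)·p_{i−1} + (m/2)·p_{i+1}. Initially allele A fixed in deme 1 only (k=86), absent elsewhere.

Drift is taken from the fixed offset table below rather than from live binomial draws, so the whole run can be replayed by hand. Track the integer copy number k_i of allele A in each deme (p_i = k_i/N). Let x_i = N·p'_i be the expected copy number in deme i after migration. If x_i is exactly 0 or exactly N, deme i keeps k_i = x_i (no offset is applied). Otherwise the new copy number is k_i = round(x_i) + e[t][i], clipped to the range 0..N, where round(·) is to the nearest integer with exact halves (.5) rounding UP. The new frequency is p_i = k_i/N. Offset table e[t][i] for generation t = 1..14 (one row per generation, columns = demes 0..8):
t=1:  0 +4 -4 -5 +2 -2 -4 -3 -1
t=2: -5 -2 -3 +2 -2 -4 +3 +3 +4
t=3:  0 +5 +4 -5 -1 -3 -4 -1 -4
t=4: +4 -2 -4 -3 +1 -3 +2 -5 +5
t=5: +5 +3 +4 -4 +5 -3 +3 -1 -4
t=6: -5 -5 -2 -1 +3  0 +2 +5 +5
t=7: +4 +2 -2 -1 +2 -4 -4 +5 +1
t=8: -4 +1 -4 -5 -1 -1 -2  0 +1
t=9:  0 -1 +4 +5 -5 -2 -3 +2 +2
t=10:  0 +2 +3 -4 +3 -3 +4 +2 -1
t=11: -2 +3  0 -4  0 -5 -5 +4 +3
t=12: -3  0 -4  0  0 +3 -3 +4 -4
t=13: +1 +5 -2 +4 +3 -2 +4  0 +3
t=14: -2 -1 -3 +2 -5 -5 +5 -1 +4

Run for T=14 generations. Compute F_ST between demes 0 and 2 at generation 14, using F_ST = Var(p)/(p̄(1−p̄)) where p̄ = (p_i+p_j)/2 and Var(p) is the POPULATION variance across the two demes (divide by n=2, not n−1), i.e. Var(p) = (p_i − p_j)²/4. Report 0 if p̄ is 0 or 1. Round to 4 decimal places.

0.0073

t=0: k=[0 86 0 0 0 0 0 0 0]
t=1: x=[2.1500 81.7000 2.1500 0.0000 0.0000 0.0000 0.0000 0.0000 0.0000] k=[2 86 0 0 0 0 0 0 0]
t=2: x=[4.1000 81.7500 2.1500 0.0000 0.0000 0.0000 0.0000 0.0000 0.0000] k=[0 80 0 0 0 0 0 0 0]
t=3: x=[2.0000 76.0000 2.0000 0.0000 0.0000 0.0000 0.0000 0.0000 0.0000] k=[2 81 6 0 0 0 0 0 0]
t=4: x=[3.9750 77.1500 7.7250 0.1500 0.0000 0.0000 0.0000 0.0000 0.0000] k=[8 75 4 0 0 0 0 0 0]
t=5: x=[9.6750 71.5500 5.6750 0.1000 0.0000 0.0000 0.0000 0.0000 0.0000] k=[15 75 10 0 0 0 0 0 0]
t=6: x=[16.5000 71.8750 11.3750 0.2500 0.0000 0.0000 0.0000 0.0000 0.0000] k=[12 67 9 0 0 0 0 0 0]
t=7: x=[13.3750 64.1750 10.2250 0.2250 0.0000 0.0000 0.0000 0.0000 0.0000] k=[17 66 8 0 0 0 0 0 0]
t=8: x=[18.2250 63.3250 9.2500 0.2000 0.0000 0.0000 0.0000 0.0000 0.0000] k=[14 64 5 0 0 0 0 0 0]
t=9: x=[15.2500 61.2750 6.3500 0.1250 0.0000 0.0000 0.0000 0.0000 0.0000] k=[15 60 10 5 0 0 0 0 0]
t=10: x=[16.1250 57.6250 11.1250 5.0000 0.1250 0.0000 0.0000 0.0000 0.0000] k=[16 60 14 1 3 0 0 0 0]
t=11: x=[17.1000 57.7500 14.8250 1.3750 2.8750 0.0750 0.0000 0.0000 0.0000] k=[15 61 15 0 3 0 0 0 0]
t=12: x=[16.1500 58.7000 15.7750 0.4500 2.8500 0.0750 0.0000 0.0000 0.0000] k=[13 59 12 0 3 3 0 0 0]
t=13: x=[14.1500 56.6750 12.8750 0.3750 2.9250 2.9250 0.0750 0.0000 0.0000] k=[15 62 11 4 6 1 4 0 0]
t=14: x=[16.1750 59.5500 12.1000 4.2250 5.8250 1.2000 3.8250 0.1000 0.0000] k=[14 59 9 6 1 0 9 0 0]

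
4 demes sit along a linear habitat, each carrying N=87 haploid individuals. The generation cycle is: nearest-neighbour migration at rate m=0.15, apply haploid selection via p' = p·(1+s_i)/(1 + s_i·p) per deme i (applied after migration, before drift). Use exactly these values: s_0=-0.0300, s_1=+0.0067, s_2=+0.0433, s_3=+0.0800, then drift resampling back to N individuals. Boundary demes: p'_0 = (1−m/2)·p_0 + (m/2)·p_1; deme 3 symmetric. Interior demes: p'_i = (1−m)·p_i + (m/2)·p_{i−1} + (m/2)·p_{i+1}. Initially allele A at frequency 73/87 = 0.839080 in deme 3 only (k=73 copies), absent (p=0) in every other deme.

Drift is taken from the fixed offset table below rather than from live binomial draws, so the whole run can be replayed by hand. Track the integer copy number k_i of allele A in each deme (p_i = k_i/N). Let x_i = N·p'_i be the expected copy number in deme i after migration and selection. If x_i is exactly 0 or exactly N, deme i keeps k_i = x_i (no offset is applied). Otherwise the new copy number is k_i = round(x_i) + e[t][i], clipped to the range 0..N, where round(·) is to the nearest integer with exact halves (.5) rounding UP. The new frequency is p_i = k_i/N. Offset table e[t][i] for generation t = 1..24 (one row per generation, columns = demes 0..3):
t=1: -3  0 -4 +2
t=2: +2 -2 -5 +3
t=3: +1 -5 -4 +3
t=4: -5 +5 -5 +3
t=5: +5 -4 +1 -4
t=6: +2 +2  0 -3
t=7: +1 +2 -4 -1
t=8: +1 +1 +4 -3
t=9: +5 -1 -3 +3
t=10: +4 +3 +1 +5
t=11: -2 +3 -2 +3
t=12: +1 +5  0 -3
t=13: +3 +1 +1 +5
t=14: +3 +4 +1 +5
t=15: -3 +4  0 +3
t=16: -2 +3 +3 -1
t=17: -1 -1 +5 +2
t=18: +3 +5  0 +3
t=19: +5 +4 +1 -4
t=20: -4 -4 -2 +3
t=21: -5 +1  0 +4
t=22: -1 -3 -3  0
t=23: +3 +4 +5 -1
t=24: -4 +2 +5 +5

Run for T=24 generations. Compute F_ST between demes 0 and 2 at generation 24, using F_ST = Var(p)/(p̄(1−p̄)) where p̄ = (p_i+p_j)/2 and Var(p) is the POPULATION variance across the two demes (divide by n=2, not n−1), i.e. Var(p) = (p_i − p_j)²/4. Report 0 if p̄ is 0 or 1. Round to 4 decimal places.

0.2346

t=0: k=[0 0 0 73]
t=1: x=[0.0000 0.0000 5.6965 68.6635] k=[0 0 2 71]
t=2: x=[0.0000 0.1510 7.3036 67.0335] k=[0 0 2 70]
t=3: x=[0.0000 0.1510 7.2259 66.1446] k=[0 0 3 69]
t=4: x=[0.0000 0.2265 8.0286 65.3265] k=[0 5 3 68]
t=5: x=[0.3638 4.5034 8.3392 64.4348] k=[5 1 9 60]
t=6: x=[4.5664 1.9125 12.6772 57.6891] k=[7 4 13 55]
t=7: x=[6.5871 4.9310 16.0217 53.4496] k=[8 7 12 52]
t=8: x=[7.7083 7.4956 15.1480 50.6384] k=[9 8 19 48]
t=9: x=[8.6840 8.9535 21.0183 47.4899] k=[14 8 18 50]
t=10: x=[13.2052 9.2551 20.3023 49.2522] k=[17 12 21 54]
t=11: x=[16.2192 13.1242 23.5203 53.1297] k=[14 16 22 56]
t=12: x=[13.7928 16.3886 24.8455 55.0217] k=[15 21 25 52]
t=13: x=[15.0668 20.9560 27.5162 51.6017] k=[18 22 29 57]
t=14: x=[17.8637 22.3357 31.4208 56.4426] k=[21 26 32 61]
t=15: x=[20.8877 26.1971 34.6045 60.2708] k=[18 30 35 63]
t=16: x=[18.4533 29.6053 37.6274 62.2841] k=[16 33 41 61]
t=17: x=[16.8572 32.4608 42.8213 60.9265] k=[16 31 48 63]
t=18: x=[16.7099 31.2837 48.7607 63.2276] k=[20 36 49 66]
t=19: x=[20.7154 35.9157 50.2029 65.9763] k=[26 40 51 62]
t=20: x=[26.4855 39.9192 51.8912 62.5504] k=[22 36 50 66]
t=21: x=[22.5376 36.1410 51.0474 66.0484] k=[18 37 51 70]
t=22: x=[18.9693 36.7667 52.2632 69.6679] k=[18 34 49 70]
t=23: x=[18.7481 34.0633 50.3520 69.5245] k=[22 38 55 69]
t=24: x=[22.6855 38.2180 55.6302 69.0703] k=[19 40 61 74]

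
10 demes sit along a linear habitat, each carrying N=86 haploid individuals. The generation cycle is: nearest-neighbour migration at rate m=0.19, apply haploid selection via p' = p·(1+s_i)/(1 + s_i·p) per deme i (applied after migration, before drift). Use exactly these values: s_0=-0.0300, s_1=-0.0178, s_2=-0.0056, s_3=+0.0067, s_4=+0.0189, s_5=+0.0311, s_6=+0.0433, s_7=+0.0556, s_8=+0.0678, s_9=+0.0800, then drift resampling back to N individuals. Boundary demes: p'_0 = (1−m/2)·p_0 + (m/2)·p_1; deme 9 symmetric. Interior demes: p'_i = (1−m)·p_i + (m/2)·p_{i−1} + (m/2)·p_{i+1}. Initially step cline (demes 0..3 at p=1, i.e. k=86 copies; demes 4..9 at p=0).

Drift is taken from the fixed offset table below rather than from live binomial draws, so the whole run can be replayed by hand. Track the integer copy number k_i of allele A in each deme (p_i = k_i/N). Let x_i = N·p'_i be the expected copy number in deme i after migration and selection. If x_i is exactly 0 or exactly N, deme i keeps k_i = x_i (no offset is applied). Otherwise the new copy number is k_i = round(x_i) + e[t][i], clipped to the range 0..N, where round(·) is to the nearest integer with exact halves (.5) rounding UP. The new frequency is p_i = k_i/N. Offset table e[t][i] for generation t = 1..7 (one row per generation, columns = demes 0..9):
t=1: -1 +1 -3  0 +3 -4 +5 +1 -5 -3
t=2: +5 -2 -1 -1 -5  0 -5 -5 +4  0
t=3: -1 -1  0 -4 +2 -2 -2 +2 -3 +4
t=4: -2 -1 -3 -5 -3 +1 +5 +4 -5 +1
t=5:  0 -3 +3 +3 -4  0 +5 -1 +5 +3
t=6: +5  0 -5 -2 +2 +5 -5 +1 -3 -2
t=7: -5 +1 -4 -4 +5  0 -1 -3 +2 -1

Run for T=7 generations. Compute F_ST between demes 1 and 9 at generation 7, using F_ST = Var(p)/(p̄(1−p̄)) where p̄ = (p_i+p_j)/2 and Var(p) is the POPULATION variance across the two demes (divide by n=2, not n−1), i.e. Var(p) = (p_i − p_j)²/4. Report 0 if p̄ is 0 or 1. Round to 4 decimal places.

0.8901

t=0: k=[86 86 86 86 0 0 0 0 0 0]
t=1: x=[86.0000 86.0000 86.0000 77.8792 8.3095 0.0000 0.0000 0.0000 0.0000 0.0000] k=[86 86 86 78 11 0 0 0 0 0]
t=2: x=[86.0000 86.0000 85.2358 72.4713 16.5690 1.0771 0.0000 0.0000 0.0000 0.0000] k=[86 86 84 71 12 1 0 0 0 0]
t=3: x=[86.0000 85.8066 82.9385 66.7300 16.8118 2.0092 0.0991 0.0000 0.0000 0.0000] k=[86 85 83 63 19 0 0 0 0 0]
t=4: x=[85.9021 84.8854 81.2649 60.8390 21.6772 1.8599 0.0000 0.0000 0.0000 0.0000] k=[84 84 78 56 19 3 0 0 0 0]
t=5: x=[83.9396 83.3848 76.4324 54.7080 21.2936 4.3600 0.2973 0.0000 0.0000 0.0000] k=[84 80 79 58 17 4 5 0 0 0]
t=6: x=[83.5485 80.1884 77.0551 56.2301 19.9454 5.4852 4.6115 0.5013 0.0000 0.0000] k=[86 80 72 54 22 10 0 2 0 0]
t=7: x=[85.4125 79.7060 70.9805 52.8062 24.2245 10.4683 1.1887 1.7083 0.2029 0.0000] k=[80 81 67 49 29 10 0 0 2 0]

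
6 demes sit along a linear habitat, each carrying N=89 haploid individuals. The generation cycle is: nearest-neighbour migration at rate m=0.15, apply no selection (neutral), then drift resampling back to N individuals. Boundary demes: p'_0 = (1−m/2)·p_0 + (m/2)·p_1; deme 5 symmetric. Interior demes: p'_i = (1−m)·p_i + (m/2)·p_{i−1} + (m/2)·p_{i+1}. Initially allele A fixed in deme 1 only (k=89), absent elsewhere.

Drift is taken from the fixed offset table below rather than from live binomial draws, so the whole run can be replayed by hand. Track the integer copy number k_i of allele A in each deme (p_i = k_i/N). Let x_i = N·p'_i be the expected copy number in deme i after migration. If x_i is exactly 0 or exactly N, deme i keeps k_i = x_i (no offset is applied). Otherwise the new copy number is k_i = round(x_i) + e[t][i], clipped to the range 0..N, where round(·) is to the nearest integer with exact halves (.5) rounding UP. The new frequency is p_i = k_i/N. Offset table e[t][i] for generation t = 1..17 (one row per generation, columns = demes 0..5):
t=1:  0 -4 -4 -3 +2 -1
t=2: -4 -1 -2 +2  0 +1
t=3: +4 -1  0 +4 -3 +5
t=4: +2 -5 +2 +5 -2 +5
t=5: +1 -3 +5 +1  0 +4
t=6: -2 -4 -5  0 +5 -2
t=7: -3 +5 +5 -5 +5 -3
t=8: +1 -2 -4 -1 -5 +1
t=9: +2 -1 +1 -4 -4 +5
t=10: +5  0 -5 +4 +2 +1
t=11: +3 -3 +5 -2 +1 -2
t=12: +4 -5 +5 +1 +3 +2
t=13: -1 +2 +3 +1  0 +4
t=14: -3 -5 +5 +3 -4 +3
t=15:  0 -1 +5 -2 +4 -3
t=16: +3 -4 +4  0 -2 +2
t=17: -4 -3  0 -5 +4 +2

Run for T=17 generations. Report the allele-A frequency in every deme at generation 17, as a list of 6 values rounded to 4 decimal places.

[0.2921, 0.1798, 0.3483, 0.1124, 0.1573, 0.1685]

t=0: k=[0 89 0 0 0 0]
t=1: x=[6.6750 75.6500 6.6750 0.0000 0.0000 0.0000] k=[7 72 3 0 0 0]
t=2: x=[11.8750 61.9500 7.9500 0.2250 0.0000 0.0000] k=[8 61 6 2 0 0]
t=3: x=[11.9750 52.9000 9.8250 2.1500 0.1500 0.0000] k=[16 52 10 6 0 0]
t=4: x=[18.7000 46.1500 12.8500 5.8500 0.4500 0.0000] k=[21 41 15 11 0 0]
t=5: x=[22.5000 37.5500 16.6500 10.4750 0.8250 0.0000] k=[24 35 22 11 1 0]
t=6: x=[24.8250 33.2000 22.1500 11.0750 1.6750 0.0750] k=[23 29 17 11 7 0]
t=7: x=[23.4500 27.6500 17.4500 11.1500 6.7750 0.5250] k=[20 33 22 6 12 0]
t=8: x=[20.9750 31.2000 21.6250 7.6500 10.6500 0.9000] k=[22 29 18 7 6 2]
t=9: x=[22.5250 27.6500 18.0000 7.7500 5.7750 2.3000] k=[25 27 19 4 2 7]
t=10: x=[25.1500 26.2500 18.4750 4.9750 2.5250 6.6250] k=[30 26 13 9 5 8]
t=11: x=[29.7000 25.3250 13.6750 9.0000 5.5250 7.7750] k=[33 22 19 7 7 6]
t=12: x=[32.1750 22.6000 18.3250 7.9000 6.9250 6.0750] k=[36 18 23 9 10 8]
t=13: x=[34.6500 19.7250 21.5750 10.1250 9.7750 8.1500] k=[34 22 25 11 10 12]
t=14: x=[33.1000 23.1250 23.7250 11.9750 10.2250 11.8500] k=[30 18 29 15 6 15]
t=15: x=[29.1000 19.7250 27.1250 15.3750 7.3500 14.3250] k=[29 19 32 13 11 11]
t=16: x=[28.2500 20.7250 29.6000 14.2750 11.1500 11.0000] k=[31 17 34 14 9 13]
t=17: x=[29.9500 19.3250 31.2250 15.1250 9.6750 12.7000] k=[26 16 31 10 14 15]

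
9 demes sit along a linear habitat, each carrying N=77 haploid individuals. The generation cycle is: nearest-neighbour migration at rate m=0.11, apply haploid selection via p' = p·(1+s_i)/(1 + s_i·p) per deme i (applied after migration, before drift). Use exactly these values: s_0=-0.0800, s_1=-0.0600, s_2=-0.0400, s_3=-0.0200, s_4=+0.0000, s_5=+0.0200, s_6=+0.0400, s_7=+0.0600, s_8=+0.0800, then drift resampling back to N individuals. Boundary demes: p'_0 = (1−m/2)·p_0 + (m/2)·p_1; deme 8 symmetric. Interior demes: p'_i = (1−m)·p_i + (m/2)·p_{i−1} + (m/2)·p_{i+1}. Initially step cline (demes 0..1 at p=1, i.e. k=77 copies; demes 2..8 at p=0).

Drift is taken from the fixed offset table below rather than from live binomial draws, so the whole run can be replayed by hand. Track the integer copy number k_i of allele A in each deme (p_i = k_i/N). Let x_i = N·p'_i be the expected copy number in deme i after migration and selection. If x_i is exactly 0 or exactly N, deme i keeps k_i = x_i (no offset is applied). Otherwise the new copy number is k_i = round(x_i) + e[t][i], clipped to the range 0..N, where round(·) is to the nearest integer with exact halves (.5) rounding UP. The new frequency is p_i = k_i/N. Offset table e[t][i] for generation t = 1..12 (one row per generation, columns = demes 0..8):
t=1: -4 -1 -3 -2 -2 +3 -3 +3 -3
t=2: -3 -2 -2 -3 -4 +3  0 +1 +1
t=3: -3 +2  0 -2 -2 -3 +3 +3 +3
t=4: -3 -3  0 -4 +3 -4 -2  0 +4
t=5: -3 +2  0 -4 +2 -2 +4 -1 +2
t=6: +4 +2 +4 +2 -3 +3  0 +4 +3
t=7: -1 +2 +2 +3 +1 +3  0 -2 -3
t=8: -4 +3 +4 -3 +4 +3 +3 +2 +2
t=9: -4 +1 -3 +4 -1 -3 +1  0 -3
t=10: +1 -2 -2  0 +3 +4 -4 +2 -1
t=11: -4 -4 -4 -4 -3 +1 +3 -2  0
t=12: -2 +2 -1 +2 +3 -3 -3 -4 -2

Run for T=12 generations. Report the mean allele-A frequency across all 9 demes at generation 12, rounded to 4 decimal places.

t=0: k=[77 77 0 0 0 0 0 0 0]
t=1: x=[77.0000 72.5104 4.0746 0.0000 0.0000 0.0000 0.0000 0.0000 0.0000] k=[77 72 1 0 0 0 0 0 0]
t=2: x=[76.7012 67.8844 4.6678 0.0539 0.0000 0.0000 0.0000 0.0000 0.0000] k=[74 66 3 0 0 0 0 0 0]
t=3: x=[73.2753 62.2513 6.0679 0.1617 0.0000 0.0000 0.0000 0.0000 0.0000] k=[70 64 6 0 0 0 0 0 0]
t=4: x=[69.0980 60.3466 8.5449 0.3234 0.0000 0.0000 0.0000 0.0000 0.0000] k=[66 57 9 0 0 0 0 0 0]
t=5: x=[64.6656 53.8662 10.7615 0.4852 0.0000 0.0000 0.0000 0.0000 0.0000] k=[62 56 11 0 0 0 0 0 0]
t=6: x=[60.6205 52.8412 12.4384 0.5930 0.0000 0.0000 0.0000 0.0000 0.0000] k=[65 55 16 3 0 0 0 0 0]
t=7: x=[63.5493 52.3805 16.8857 3.4822 0.1650 0.0000 0.0000 0.0000 0.0000] k=[63 54 19 6 1 0 0 0 0]
t=8: x=[61.4983 51.5265 19.6075 6.3218 1.2200 0.0561 0.0000 0.0000 0.0000] k=[57 55 24 3 5 3 0 0 0]
t=9: x=[55.6267 52.3805 23.8725 4.1843 4.7800 3.0016 0.1716 0.0000 0.0000] k=[52 53 21 8 4 0 1 0 0]
t=10: x=[50.6288 50.1126 21.4084 8.3435 4.0000 0.2805 0.9252 0.0583 0.0000] k=[52 48 19 8 7 4 0 2 0]
t=11: x=[50.3461 45.4798 19.3918 8.3976 6.8900 4.0198 0.3431 1.8842 0.1188] k=[46 41 15 4 4 5 3 0 0]
t=12: x=[44.1651 38.6544 15.3179 4.5183 4.0550 4.9255 3.0581 0.1749 0.0000] k=[42 41 14 7 7 2 0 0 0]

0.1631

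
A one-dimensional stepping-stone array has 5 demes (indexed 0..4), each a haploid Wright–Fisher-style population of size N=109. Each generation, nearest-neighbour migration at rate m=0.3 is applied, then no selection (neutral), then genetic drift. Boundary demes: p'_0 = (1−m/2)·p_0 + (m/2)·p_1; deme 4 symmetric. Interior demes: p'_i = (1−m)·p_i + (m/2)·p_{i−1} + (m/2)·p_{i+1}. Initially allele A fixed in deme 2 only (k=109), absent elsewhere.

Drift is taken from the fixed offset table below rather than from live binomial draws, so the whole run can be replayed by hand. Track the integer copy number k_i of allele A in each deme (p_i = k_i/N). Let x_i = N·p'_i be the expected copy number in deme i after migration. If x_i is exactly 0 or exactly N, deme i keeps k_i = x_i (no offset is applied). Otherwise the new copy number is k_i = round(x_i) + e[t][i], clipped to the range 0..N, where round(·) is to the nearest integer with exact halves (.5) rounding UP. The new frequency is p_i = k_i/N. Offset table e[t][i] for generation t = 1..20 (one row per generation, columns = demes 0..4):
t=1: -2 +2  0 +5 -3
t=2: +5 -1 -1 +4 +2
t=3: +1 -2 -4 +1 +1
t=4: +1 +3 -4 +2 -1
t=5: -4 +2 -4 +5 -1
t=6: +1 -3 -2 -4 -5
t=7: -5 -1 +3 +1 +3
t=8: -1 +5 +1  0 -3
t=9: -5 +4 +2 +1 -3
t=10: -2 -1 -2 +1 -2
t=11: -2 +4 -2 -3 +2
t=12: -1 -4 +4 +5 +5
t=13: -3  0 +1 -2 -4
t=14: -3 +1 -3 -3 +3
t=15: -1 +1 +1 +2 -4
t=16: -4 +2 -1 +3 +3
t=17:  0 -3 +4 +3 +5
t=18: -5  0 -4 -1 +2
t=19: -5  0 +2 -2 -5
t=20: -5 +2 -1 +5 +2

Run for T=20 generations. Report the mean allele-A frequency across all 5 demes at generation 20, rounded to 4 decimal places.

0.1798

t=0: k=[0 0 109 0 0]
t=1: x=[0.0000 16.3500 76.3000 16.3500 0.0000] k=[0 18 76 21 0]
t=2: x=[2.7000 24.0000 59.0500 26.1000 3.1500] k=[8 23 58 30 5]
t=3: x=[10.2500 26.0000 48.5500 30.4500 8.7500] k=[11 24 45 31 10]
t=4: x=[12.9500 25.2000 39.7500 29.9500 13.1500] k=[14 28 36 32 12]
t=5: x=[16.1000 27.1000 34.2000 29.6000 15.0000] k=[12 29 30 35 14]
t=6: x=[14.5500 26.6000 30.6000 31.1000 17.1500] k=[16 24 29 27 12]
t=7: x=[17.2000 23.5500 27.9500 25.0500 14.2500] k=[12 23 31 26 17]
t=8: x=[13.6500 22.5500 29.0500 25.4000 18.3500] k=[13 28 30 25 15]
t=9: x=[15.2500 26.0500 28.9500 24.2500 16.5000] k=[10 30 31 25 14]
t=10: x=[13.0000 27.1500 29.9500 24.2500 15.6500] k=[11 26 28 25 14]
t=11: x=[13.2500 24.0500 27.2500 23.8000 15.6500] k=[11 28 25 21 18]
t=12: x=[13.5500 25.0000 24.8500 21.1500 18.4500] k=[13 21 29 26 23]
t=13: x=[14.2000 21.0000 27.3500 26.0000 23.4500] k=[11 21 28 24 19]
t=14: x=[12.5000 20.5500 26.3500 23.8500 19.7500] k=[10 22 23 21 23]
t=15: x=[11.8000 20.3500 22.5500 21.6000 22.7000] k=[11 21 24 24 19]
t=16: x=[12.5000 19.9500 23.5500 23.2500 19.7500] k=[9 22 23 26 23]
t=17: x=[10.9500 20.2000 23.3000 25.1000 23.4500] k=[11 17 27 28 28]
t=18: x=[11.9000 17.6000 25.6500 27.8500 28.0000] k=[7 18 22 27 30]
t=19: x=[8.6500 16.9500 22.1500 26.7000 29.5500] k=[4 17 24 25 25]
t=20: x=[5.9500 16.1000 23.1000 24.8500 25.0000] k=[1 18 22 30 27]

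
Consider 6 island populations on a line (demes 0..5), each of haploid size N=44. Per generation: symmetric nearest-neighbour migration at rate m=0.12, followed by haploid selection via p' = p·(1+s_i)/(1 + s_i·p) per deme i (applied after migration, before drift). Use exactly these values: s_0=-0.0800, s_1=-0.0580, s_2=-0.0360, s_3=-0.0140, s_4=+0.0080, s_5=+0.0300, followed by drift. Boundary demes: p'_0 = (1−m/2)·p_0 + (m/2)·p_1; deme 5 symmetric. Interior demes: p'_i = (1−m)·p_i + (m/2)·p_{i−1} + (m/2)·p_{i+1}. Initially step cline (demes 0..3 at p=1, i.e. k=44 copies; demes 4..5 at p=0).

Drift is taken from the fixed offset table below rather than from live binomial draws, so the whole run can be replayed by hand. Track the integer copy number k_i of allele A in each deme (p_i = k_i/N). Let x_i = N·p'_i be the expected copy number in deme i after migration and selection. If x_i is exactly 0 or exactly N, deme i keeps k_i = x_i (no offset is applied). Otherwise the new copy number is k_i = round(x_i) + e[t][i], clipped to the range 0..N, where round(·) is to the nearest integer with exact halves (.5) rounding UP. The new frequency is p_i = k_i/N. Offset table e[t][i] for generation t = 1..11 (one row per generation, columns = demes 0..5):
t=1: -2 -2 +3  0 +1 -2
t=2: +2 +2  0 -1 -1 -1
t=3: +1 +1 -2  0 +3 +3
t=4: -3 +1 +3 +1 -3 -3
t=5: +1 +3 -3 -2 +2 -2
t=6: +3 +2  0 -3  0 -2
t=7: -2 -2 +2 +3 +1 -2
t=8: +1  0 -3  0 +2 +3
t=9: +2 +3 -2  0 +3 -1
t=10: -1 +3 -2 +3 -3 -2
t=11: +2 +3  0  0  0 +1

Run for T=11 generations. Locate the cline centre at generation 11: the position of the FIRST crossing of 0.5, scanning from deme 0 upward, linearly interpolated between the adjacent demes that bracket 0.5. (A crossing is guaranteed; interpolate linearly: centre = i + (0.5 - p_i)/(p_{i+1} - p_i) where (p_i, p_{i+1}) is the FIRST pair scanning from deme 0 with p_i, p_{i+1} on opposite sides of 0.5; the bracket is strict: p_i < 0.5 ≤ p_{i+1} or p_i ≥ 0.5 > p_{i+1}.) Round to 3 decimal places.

t=0: k=[44 44 44 44 0 0]
t=1: x=[44.0000 44.0000 44.0000 41.3248 2.6598 0.0000] k=[44 44 44 41 4 0]
t=2: x=[44.0000 44.0000 43.8133 38.8967 6.0213 0.2472] k=[44 44 44 38 5 0]
t=3: x=[44.0000 44.0000 43.6267 36.2908 6.7253 0.3089] k=[44 44 42 36 10 3]
t=4: x=[44.0000 43.8726 41.6808 34.6970 11.2064 3.5144] k=[44 44 44 36 8 1]
t=5: x=[44.0000 44.0000 43.5023 34.6970 9.3184 1.4612] k=[44 44 41 33 11 0]
t=6: x=[44.0000 43.8090 40.5863 32.0376 11.7284 0.6795] k=[44 44 41 29 12 0]
t=7: x=[44.0000 43.8090 40.3388 28.5590 12.3707 0.7412] k=[44 42 42 32 13 0]
t=8: x=[43.8696 42.0095 41.3088 31.3332 13.4342 0.8030] k=[44 42 38 31 15 4]
t=9: x=[43.8696 41.7561 37.6227 30.3275 15.3796 4.7846] k=[44 44 36 30 18 4]
t=10: x=[44.0000 43.4908 35.8800 29.5033 17.9646 4.9688] k=[44 44 34 33 15 3]
t=11: x=[44.0000 43.3636 34.2649 31.8564 15.4398 3.8219] k=[44 44 34 32 15 5]

3.588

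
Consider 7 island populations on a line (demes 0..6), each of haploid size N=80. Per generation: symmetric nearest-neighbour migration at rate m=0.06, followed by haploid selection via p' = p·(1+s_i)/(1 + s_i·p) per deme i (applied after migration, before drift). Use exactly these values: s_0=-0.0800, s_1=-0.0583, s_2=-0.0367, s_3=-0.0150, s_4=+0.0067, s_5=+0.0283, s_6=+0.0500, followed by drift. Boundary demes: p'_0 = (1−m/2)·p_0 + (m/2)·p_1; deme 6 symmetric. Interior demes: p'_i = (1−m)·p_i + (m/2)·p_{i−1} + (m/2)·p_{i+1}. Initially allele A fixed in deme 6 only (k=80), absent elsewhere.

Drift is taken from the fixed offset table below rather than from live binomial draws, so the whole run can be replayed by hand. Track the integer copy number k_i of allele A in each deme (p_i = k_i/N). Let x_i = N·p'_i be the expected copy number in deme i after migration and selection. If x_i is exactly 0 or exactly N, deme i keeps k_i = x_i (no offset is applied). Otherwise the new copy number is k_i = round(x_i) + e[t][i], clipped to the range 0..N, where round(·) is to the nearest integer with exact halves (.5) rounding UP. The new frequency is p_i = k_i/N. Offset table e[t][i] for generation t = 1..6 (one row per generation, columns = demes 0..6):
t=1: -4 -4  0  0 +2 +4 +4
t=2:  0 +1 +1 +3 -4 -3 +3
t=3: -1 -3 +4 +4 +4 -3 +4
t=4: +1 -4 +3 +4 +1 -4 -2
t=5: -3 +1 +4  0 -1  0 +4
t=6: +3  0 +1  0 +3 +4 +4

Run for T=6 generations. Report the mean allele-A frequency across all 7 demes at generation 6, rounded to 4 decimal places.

t=0: k=[0 0 0 0 0 0 80]
t=1: x=[0.0000 0.0000 0.0000 0.0000 0.0000 2.4658 77.7110] k=[0 0 0 0 0 6 80]
t=2: x=[0.0000 0.0000 0.0000 0.0000 0.1812 8.2441 77.8829] k=[0 0 0 0 0 5 80]
t=3: x=[0.0000 0.0000 0.0000 0.0000 0.1510 7.2826 77.8543] k=[0 0 0 0 4 4 80]
t=4: x=[0.0000 0.0000 0.0000 0.1182 3.9047 6.4434 77.8256] k=[0 0 0 4 5 2 76]
t=5: x=[0.0000 0.0000 0.1156 3.8542 4.9107 4.4252 74.0542] k=[0 0 4 4 4 4 78]
t=6: x=[0.0000 0.1130 3.7443 3.9430 4.0255 6.3820 75.9708] k=[0 0 5 4 7 10 80]

0.1893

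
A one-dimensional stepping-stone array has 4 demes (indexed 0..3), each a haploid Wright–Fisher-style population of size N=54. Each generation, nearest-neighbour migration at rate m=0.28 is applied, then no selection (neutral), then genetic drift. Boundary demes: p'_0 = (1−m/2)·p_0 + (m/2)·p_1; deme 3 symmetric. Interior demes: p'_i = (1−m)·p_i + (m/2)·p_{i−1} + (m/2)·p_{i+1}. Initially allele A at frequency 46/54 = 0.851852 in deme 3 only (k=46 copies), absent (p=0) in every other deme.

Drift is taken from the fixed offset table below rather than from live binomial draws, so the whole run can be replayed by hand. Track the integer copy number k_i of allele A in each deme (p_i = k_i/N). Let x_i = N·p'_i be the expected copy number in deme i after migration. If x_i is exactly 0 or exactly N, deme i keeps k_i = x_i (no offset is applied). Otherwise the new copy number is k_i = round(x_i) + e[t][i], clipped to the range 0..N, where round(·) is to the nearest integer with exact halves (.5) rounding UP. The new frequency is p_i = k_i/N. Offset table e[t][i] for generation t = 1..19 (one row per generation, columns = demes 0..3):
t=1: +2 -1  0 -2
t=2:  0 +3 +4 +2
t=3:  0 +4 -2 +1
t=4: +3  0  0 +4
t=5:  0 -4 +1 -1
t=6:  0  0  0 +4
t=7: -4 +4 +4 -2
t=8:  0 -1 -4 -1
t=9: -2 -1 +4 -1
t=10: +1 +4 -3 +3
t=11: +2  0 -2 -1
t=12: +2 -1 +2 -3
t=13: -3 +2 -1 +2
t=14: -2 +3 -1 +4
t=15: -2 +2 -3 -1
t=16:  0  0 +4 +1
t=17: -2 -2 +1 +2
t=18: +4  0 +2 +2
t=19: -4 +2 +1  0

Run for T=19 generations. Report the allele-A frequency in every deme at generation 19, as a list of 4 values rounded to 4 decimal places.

t=0: k=[0 0 0 46]
t=1: x=[0.0000 0.0000 6.4400 39.5600] k=[0 0 6 38]
t=2: x=[0.0000 0.8400 9.6400 33.5200] k=[0 4 14 36]
t=3: x=[0.5600 4.8400 15.6800 32.9200] k=[1 9 14 34]
t=4: x=[2.1200 8.5800 16.1000 31.2000] k=[5 9 16 35]
t=5: x=[5.5600 9.4200 17.6800 32.3400] k=[6 5 19 31]
t=6: x=[5.8600 7.1000 18.7200 29.3200] k=[6 7 19 33]
t=7: x=[6.1400 8.5400 19.2800 31.0400] k=[2 13 23 29]
t=8: x=[3.5400 12.8600 22.4400 28.1600] k=[4 12 18 27]
t=9: x=[5.1200 11.7200 18.4200 25.7400] k=[3 11 22 25]
t=10: x=[4.1200 11.4200 20.8800 24.5800] k=[5 15 18 28]
t=11: x=[6.4000 14.0200 18.9800 26.6000] k=[8 14 17 26]
t=12: x=[8.8400 13.5800 17.8400 24.7400] k=[11 13 20 22]
t=13: x=[11.2800 13.7000 19.3000 21.7200] k=[8 16 18 24]
t=14: x=[9.1200 15.1600 18.5600 23.1600] k=[7 18 18 27]
t=15: x=[8.5400 16.4600 19.2600 25.7400] k=[7 18 16 25]
t=16: x=[8.5400 16.1800 17.5400 23.7400] k=[9 16 22 25]
t=17: x=[9.9800 15.8600 21.5800 24.5800] k=[8 14 23 27]
t=18: x=[8.8400 14.4200 22.3000 26.4400] k=[13 14 24 28]
t=19: x=[13.1400 15.2600 23.1600 27.4400] k=[9 17 24 27]

[0.1667, 0.3148, 0.4444, 0.5000]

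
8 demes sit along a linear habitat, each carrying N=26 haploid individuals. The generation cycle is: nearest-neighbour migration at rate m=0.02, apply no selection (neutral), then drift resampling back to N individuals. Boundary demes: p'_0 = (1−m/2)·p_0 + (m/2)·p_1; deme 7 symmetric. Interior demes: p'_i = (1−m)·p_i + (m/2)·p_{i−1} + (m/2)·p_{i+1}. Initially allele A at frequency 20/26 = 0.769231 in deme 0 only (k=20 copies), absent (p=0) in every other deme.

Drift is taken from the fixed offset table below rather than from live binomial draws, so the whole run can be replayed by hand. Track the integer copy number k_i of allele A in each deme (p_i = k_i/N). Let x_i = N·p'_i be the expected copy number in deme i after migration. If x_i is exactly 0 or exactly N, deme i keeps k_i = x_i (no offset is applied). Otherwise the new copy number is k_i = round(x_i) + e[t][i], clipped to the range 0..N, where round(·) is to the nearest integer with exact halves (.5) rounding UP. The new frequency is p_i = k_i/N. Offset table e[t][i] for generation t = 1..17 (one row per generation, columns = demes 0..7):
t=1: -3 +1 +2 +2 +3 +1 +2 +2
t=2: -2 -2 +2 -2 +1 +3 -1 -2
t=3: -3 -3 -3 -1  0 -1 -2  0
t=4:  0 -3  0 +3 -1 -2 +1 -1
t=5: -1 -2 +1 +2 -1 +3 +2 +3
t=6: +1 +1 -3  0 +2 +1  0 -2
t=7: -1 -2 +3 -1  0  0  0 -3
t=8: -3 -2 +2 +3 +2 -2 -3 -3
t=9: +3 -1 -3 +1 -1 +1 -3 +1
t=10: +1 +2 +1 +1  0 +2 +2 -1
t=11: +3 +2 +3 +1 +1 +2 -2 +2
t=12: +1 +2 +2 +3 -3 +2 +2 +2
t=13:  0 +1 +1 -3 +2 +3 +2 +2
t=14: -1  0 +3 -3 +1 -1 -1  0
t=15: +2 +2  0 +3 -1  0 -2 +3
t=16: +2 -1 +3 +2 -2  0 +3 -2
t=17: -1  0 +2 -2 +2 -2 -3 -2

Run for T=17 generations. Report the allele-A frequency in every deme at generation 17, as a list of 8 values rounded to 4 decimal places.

[0.6923, 0.3077, 0.6538, 0.2308, 0.0769, 0.0769, 0.0000, 0.0000]

t=0: k=[20 0 0 0 0 0 0 0]
t=1: x=[19.8000 0.2000 0.0000 0.0000 0.0000 0.0000 0.0000 0.0000] k=[17 1 0 0 0 0 0 0]
t=2: x=[16.8400 1.1500 0.0100 0.0000 0.0000 0.0000 0.0000 0.0000] k=[15 0 2 0 0 0 0 0]
t=3: x=[14.8500 0.1700 1.9600 0.0200 0.0000 0.0000 0.0000 0.0000] k=[12 0 0 0 0 0 0 0]
t=4: x=[11.8800 0.1200 0.0000 0.0000 0.0000 0.0000 0.0000 0.0000] k=[12 0 0 0 0 0 0 0]
t=5: x=[11.8800 0.1200 0.0000 0.0000 0.0000 0.0000 0.0000 0.0000] k=[11 0 0 0 0 0 0 0]
t=6: x=[10.8900 0.1100 0.0000 0.0000 0.0000 0.0000 0.0000 0.0000] k=[12 1 0 0 0 0 0 0]
t=7: x=[11.8900 1.1000 0.0100 0.0000 0.0000 0.0000 0.0000 0.0000] k=[11 0 3 0 0 0 0 0]
t=8: x=[10.8900 0.1400 2.9400 0.0300 0.0000 0.0000 0.0000 0.0000] k=[8 0 5 3 0 0 0 0]
t=9: x=[7.9200 0.1300 4.9300 2.9900 0.0300 0.0000 0.0000 0.0000] k=[11 0 2 4 0 0 0 0]
t=10: x=[10.8900 0.1300 2.0000 3.9400 0.0400 0.0000 0.0000 0.0000] k=[12 2 3 5 0 0 0 0]
t=11: x=[11.9000 2.1100 3.0100 4.9300 0.0500 0.0000 0.0000 0.0000] k=[15 4 6 6 1 0 0 0]
t=12: x=[14.8900 4.1300 5.9800 5.9500 1.0400 0.0100 0.0000 0.0000] k=[16 6 8 9 0 2 0 0]
t=13: x=[15.9000 6.1200 7.9900 8.9000 0.1100 1.9600 0.0200 0.0000] k=[16 7 9 6 2 5 2 0]
t=14: x=[15.9100 7.1100 8.9500 5.9900 2.0700 4.9400 2.0100 0.0200] k=[15 7 12 3 3 4 1 0]
t=15: x=[14.9200 7.1300 11.8600 3.0900 3.0100 3.9600 1.0200 0.0100] k=[17 9 12 6 2 4 0 3]
t=16: x=[16.9200 9.1100 11.9100 6.0200 2.0600 3.9400 0.0700 2.9700] k=[19 8 15 8 0 4 3 1]
t=17: x=[18.8900 8.1800 14.8600 7.9900 0.1200 3.9500 2.9900 1.0200] k=[18 8 17 6 2 2 0 0]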